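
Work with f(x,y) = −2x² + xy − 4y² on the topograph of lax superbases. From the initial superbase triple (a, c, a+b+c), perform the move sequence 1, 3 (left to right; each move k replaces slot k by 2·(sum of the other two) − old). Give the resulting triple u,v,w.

start (-2,-4,-5) = (f(1,0),f(0,1),f(1,1))
replace slot 1: 2·((-4)+(-5)) − (-2) = -16 → (-16,-4,-5)
replace slot 3: 2·((-16)+(-4)) − (-5) = -35 → (-16,-4,-35)

-16,-4,-35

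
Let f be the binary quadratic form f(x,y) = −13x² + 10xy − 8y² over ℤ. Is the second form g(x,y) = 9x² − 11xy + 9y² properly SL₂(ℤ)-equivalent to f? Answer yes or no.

D₁ = -316, D₂ = -203
discriminants differ ⇒ not SL₂(ℤ)-equivalent

no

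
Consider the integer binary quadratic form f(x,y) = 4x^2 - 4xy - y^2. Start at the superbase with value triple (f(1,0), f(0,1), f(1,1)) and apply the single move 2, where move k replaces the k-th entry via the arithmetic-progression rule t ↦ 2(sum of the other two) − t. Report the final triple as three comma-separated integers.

start (4,-1,-1) = (f(1,0),f(0,1),f(1,1))
replace slot 2: 2·(4+(-1)) − (-1) = 7 → (4,7,-1)

4,7,-1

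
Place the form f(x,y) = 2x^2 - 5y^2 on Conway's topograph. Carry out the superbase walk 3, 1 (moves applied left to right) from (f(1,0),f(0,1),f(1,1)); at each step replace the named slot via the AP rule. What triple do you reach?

start (2,-5,-3) = (f(1,0),f(0,1),f(1,1))
replace slot 3: 2·(2+(-5)) − (-3) = -3 → (2,-5,-3)
replace slot 1: 2·((-5)+(-3)) − 2 = -18 → (-18,-5,-3)

-18,-5,-3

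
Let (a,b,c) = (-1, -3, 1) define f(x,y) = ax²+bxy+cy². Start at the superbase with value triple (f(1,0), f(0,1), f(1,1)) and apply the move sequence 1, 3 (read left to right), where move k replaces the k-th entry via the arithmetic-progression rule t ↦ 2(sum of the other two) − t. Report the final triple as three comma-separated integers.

start (-1,1,-3) = (f(1,0),f(0,1),f(1,1))
replace slot 1: 2·(1+(-3)) − (-1) = -3 → (-3,1,-3)
replace slot 3: 2·((-3)+1) − (-3) = -1 → (-3,1,-1)

-3,1,-1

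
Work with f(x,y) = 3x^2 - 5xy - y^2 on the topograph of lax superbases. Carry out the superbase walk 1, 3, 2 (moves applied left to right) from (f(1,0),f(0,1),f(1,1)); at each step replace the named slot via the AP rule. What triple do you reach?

start (3,-1,-3) = (f(1,0),f(0,1),f(1,1))
replace slot 1: 2·((-1)+(-3)) − 3 = -11 → (-11,-1,-3)
replace slot 3: 2·((-11)+(-1)) − (-3) = -21 → (-11,-1,-21)
replace slot 2: 2·((-11)+(-21)) − (-1) = -63 → (-11,-63,-21)

-11,-63,-21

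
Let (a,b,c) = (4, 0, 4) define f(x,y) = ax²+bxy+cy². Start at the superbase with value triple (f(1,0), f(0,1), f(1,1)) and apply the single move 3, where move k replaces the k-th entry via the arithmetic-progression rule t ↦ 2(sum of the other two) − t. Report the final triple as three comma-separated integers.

start (4,4,8) = (f(1,0),f(0,1),f(1,1))
replace slot 3: 2·(4+4) − 8 = 8 → (4,4,8)

4,4,8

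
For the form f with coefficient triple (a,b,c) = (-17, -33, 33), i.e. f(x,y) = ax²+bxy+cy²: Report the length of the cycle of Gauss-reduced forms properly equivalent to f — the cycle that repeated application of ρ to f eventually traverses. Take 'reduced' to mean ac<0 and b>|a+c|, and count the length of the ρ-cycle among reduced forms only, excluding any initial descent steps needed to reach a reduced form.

D = 3333, ⌊√D⌋ = 57
descent: ρ → (33,33,-17)  [lands on river]
river: ρ → (-17,35,31)
river: ρ → (31,27,-21)
river: ρ → (-21,57,1)
river: ρ → (1,57,-21)
river: ρ → (-21,27,31)
river: ρ → (31,35,-17)
river: ρ → (-17,33,33)
ρ-cycle length = 8 (tail of 1 descent step not counted)

8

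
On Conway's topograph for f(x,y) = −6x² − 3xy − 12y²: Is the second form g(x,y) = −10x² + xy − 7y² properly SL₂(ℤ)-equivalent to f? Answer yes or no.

D₁ = -279, D₂ = -279
f is negative-definite; reduce −f:
−f: reduced (well bottom): (6,3,12) with a≤c, −a<b≤a
flip sign back: reduced form of f is (-6,-3,-12)
g is negative-definite; reduce −g:
−g: flip: (10,-1,7)→(7,1,10)
−g: reduced (well bottom): (7,1,10) with a≤c, −a<b≤a
flip sign back: reduced form of g is (-7,-1,-10)
reduced forms (-6, -3, -12) vs (-7, -1, -10) ⇒ inequivalent

no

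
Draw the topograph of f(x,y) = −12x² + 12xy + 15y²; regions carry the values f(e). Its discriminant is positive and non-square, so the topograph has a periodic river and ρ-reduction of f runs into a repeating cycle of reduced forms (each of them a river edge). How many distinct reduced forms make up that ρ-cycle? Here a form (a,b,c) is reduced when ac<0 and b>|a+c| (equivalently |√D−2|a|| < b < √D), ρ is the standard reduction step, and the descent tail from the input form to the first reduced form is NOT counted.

D = 864, ⌊√D⌋ = 29
river: ρ → (15,18,-9)
river: ρ → (-9,18,15)
river: ρ → (15,12,-12)
river: ρ → (-12,12,15)
ρ-cycle length = 4 (tail of 0 descent steps not counted)

4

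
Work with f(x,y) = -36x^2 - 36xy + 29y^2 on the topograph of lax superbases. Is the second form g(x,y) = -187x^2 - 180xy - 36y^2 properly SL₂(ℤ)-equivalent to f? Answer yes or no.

D₁ = 5472, D₂ = 5472
river cycle of f (length 6): (29, 36, -36), (-36, 36, 29), (29, 22, -43), (-43, 64, 8), (8, 64, -43), (-43, 22, 29)
river cycle of g (length 6): (-36, 36, 29), (29, 22, -43), (-43, 64, 8), (8, 64, -43), (-43, 22, 29), (29, 36, -36)
cycles coincide ⇒ equivalent

yes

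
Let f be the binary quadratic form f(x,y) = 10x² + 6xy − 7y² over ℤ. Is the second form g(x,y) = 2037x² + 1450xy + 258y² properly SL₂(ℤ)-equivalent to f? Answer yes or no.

D₁ = 316, D₂ = 316
river cycle of f (length 6): (-7, 8, 9), (9, 10, -6), (-6, 14, 5), (5, 16, -3), (-3, 14, 10), (10, 6, -7)
river cycle of g (length 6): (9, 10, -6), (-6, 14, 5), (5, 16, -3), (-3, 14, 10), (10, 6, -7), (-7, 8, 9)
cycles coincide ⇒ equivalent

yes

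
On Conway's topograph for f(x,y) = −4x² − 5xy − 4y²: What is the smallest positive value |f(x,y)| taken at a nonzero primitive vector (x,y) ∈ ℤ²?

translate: b→-3 (≡5 mod 8), so (4,5,4)→(4,-3,3)
flip: (4,-3,3)→(3,3,4)
reduced (well bottom): (3,3,4) with a≤c, −a<b≤a
well minimum |f| = |-3| = 3 (negative-definite)

3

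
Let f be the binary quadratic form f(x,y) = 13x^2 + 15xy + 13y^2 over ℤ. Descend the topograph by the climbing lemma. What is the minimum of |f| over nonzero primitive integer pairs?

translate: b→-11 (≡15 mod 26), so (13,15,13)→(13,-11,11)
flip: (13,-11,11)→(11,11,13)
reduced (well bottom): (11,11,13) with a≤c, −a<b≤a
well minimum = a = 11

11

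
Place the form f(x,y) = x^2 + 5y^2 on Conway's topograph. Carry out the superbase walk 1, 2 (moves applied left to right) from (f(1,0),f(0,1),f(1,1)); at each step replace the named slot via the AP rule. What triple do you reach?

start (1,5,6) = (f(1,0),f(0,1),f(1,1))
replace slot 1: 2·(5+6) − 1 = 21 → (21,5,6)
replace slot 2: 2·(21+6) − 5 = 49 → (21,49,6)

21,49,6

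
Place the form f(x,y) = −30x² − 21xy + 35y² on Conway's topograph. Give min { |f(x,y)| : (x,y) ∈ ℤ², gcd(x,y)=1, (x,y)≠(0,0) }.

descent: ρ → (35,21,-30)  [lands on river]
river: ρ → (-30,39,26)
river: ρ → (26,65,-4)
river: ρ → (-4,63,42)
river: ρ → (42,21,-25)
river: ρ → (-25,29,38)
river: ρ → (38,47,-16)
river: ρ → (-16,49,35)
closes: descent 1, river 8
min |a| on river = 4

4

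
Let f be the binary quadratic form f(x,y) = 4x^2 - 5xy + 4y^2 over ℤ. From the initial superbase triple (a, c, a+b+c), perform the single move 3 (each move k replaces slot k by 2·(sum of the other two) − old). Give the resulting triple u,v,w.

start (4,4,3) = (f(1,0),f(0,1),f(1,1))
replace slot 3: 2·(4+4) − 3 = 13 → (4,4,13)

4,4,13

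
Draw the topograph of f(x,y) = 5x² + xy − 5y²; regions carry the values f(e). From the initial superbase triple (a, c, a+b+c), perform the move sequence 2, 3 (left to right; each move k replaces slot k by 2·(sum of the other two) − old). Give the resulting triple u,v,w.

start (5,-5,1) = (f(1,0),f(0,1),f(1,1))
replace slot 2: 2·(5+1) − (-5) = 17 → (5,17,1)
replace slot 3: 2·(5+17) − 1 = 43 → (5,17,43)

5,17,43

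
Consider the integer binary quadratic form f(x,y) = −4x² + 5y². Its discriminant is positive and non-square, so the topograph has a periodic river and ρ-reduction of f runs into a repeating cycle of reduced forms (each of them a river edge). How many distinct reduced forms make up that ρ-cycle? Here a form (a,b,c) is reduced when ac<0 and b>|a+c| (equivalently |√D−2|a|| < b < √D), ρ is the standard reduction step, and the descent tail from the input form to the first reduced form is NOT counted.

D = 80, ⌊√D⌋ = 8
descent: ρ → (5,0,-4)
descent: ρ → (-4,8,1)  [lands on river]
river: ρ → (1,8,-4)
ρ-cycle length = 2 (tail of 2 descent steps not counted)

2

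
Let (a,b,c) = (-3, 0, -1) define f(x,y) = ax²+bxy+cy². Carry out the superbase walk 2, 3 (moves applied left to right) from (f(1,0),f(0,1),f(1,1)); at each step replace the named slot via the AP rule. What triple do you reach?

start (-3,-1,-4) = (f(1,0),f(0,1),f(1,1))
replace slot 2: 2·((-3)+(-4)) − (-1) = -13 → (-3,-13,-4)
replace slot 3: 2·((-3)+(-13)) − (-4) = -28 → (-3,-13,-28)

-3,-13,-28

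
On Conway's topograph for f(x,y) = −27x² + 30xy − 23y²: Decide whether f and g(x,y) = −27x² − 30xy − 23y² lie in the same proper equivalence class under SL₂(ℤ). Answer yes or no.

D₁ = -1584, D₂ = -1584
f is negative-definite; reduce −f:
−f: translate: b→24 (≡-30 mod 54), so (27,-30,23)→(27,24,20)
−f: flip: (27,24,20)→(20,-24,27)
−f: translate: b→16 (≡-24 mod 40), so (20,-24,27)→(20,16,23)
−f: reduced (well bottom): (20,16,23) with a≤c, −a<b≤a
flip sign back: reduced form of f is (-20,-16,-23)
g is negative-definite; reduce −g:
−g: translate: b→-24 (≡30 mod 54), so (27,30,23)→(27,-24,20)
−g: flip: (27,-24,20)→(20,24,27)
−g: translate: b→-16 (≡24 mod 40), so (20,24,27)→(20,-16,23)
−g: reduced (well bottom): (20,-16,23) with a≤c, −a<b≤a
flip sign back: reduced form of g is (-20,16,-23)
reduced forms (-20, -16, -23) vs (-20, 16, -23) ⇒ inequivalent

no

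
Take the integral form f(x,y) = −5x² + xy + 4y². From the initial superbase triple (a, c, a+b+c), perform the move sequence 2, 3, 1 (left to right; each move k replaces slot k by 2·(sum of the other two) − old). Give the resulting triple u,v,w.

start (-5,4,0) = (f(1,0),f(0,1),f(1,1))
replace slot 2: 2·((-5)+0) − 4 = -14 → (-5,-14,0)
replace slot 3: 2·((-5)+(-14)) − 0 = -38 → (-5,-14,-38)
replace slot 1: 2·((-14)+(-38)) − (-5) = -99 → (-99,-14,-38)

-99,-14,-38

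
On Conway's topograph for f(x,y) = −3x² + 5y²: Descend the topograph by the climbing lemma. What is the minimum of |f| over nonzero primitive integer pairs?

descent: ρ → (5,0,-3)
descent: ρ → (-3,6,2)  [lands on river]
river: ρ → (2,6,-3)
closes: descent 2, river 2
min |a| on river = 2

2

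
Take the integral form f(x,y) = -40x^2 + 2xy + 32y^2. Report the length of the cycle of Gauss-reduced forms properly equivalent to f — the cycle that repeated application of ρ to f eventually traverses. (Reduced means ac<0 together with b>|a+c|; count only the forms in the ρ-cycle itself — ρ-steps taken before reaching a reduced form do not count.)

D = 5124, ⌊√D⌋ = 71
descent: ρ → (32,62,-10)  [lands on river]
river: ρ → (-10,58,44)
river: ρ → (44,30,-24)
river: ρ → (-24,66,8)
river: ρ → (8,62,-40)
river: ρ → (-40,18,30)
river: ρ → (30,42,-28)
river: ρ → (-28,70,2)
river: ρ → (2,70,-28)
river: ρ → (-28,42,30)
river: ρ → (30,18,-40)
river: ρ → (-40,62,8)
river: ρ → (8,66,-24)
river: ρ → (-24,30,44)
river: ρ → (44,58,-10)
river: ρ → (-10,62,32)
river: ρ → (32,66,-6)
river: ρ → (-6,66,32)
ρ-cycle length = 18 (tail of 1 descent step not counted)

18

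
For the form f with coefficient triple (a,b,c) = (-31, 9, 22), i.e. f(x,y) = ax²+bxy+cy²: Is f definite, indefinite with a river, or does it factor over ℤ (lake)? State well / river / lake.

D = b²−4ac = 9² − 4·(-31)·22 = 2809
D = 53² is a perfect square ⇒ form factors over ℤ ⇒ lakes

lake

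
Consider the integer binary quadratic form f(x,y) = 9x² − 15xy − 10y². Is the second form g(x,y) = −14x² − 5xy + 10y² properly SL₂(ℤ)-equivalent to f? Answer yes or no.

D₁ = 585, D₂ = 585
river cycle of f (length 12): (-10, 15, 9), (9, 21, -4), (-4, 19, 14), (14, 9, -9), (-9, 9, 14), (14, 19, -4), (-4, 21, 9), (9, 15, -10), (-10, 5, 14), (14, 23, -1), … (2 more)
river cycle of g (length 12): (10, 5, -14), (-14, 23, 1), (1, 23, -14), (-14, 5, 10), (10, 15, -9), (-9, 21, 4), (4, 19, -14), (-14, 9, 9), (9, 9, -14), (-14, 19, 4), … (2 more)
cycles differ ⇒ inequivalent

no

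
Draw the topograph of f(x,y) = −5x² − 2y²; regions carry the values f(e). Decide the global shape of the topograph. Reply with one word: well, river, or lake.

D = b²−4ac = 0² − 4·(-5)·(-2) = -40
D < 0 ⇒ definite ⇒ every region one sign ⇒ single well

well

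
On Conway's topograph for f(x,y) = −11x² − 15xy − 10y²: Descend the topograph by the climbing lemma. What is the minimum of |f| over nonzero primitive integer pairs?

translate: b→-7 (≡15 mod 22), so (11,15,10)→(11,-7,6)
flip: (11,-7,6)→(6,7,11)
translate: b→-5 (≡7 mod 12), so (6,7,11)→(6,-5,10)
reduced (well bottom): (6,-5,10) with a≤c, −a<b≤a
well minimum |f| = |-6| = 6 (negative-definite)

6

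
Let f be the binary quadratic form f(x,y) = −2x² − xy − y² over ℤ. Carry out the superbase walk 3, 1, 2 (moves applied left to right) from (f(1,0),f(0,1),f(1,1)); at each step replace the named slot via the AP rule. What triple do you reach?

start (-2,-1,-4) = (f(1,0),f(0,1),f(1,1))
replace slot 3: 2·((-2)+(-1)) − (-4) = -2 → (-2,-1,-2)
replace slot 1: 2·((-1)+(-2)) − (-2) = -4 → (-4,-1,-2)
replace slot 2: 2·((-4)+(-2)) − (-1) = -11 → (-4,-11,-2)

-4,-11,-2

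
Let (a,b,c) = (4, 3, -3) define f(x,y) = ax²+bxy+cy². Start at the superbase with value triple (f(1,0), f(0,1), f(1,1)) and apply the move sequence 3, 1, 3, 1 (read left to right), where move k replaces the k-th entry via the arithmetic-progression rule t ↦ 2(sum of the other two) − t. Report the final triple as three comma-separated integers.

start (4,-3,4) = (f(1,0),f(0,1),f(1,1))
replace slot 3: 2·(4+(-3)) − 4 = -2 → (4,-3,-2)
replace slot 1: 2·((-3)+(-2)) − 4 = -14 → (-14,-3,-2)
replace slot 3: 2·((-14)+(-3)) − (-2) = -32 → (-14,-3,-32)
replace slot 1: 2·((-3)+(-32)) − (-14) = -56 → (-56,-3,-32)

-56,-3,-32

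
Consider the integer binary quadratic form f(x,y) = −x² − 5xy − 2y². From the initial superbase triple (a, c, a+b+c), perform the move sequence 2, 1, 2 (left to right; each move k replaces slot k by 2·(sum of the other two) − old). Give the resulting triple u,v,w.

start (-1,-2,-8) = (f(1,0),f(0,1),f(1,1))
replace slot 2: 2·((-1)+(-8)) − (-2) = -16 → (-1,-16,-8)
replace slot 1: 2·((-16)+(-8)) − (-1) = -47 → (-47,-16,-8)
replace slot 2: 2·((-47)+(-8)) − (-16) = -94 → (-47,-94,-8)

-47,-94,-8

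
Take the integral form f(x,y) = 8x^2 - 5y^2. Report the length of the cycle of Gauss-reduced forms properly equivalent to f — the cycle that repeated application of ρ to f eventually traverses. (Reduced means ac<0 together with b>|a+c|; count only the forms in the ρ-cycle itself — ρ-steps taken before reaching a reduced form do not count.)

D = 160, ⌊√D⌋ = 12
descent: ρ → (-5,10,3)  [lands on river]
river: ρ → (3,8,-8)
river: ρ → (-8,8,3)
river: ρ → (3,10,-5)
ρ-cycle length = 4 (tail of 1 descent step not counted)

4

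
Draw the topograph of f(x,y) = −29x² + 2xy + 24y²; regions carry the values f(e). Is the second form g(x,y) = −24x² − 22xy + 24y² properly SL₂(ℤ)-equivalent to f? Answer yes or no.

D₁ = 2788, D₂ = 2788
river cycle of f (length 6): (24, 46, -7), (-7, 52, 3), (3, 50, -24), (-24, 46, 7), (7, 52, -3), (-3, 50, 24)
river cycle of g (length 18): (24, 22, -24), (-24, 26, 22), (22, 18, -28), (-28, 38, 12), (12, 34, -34), (-34, 34, 12), (12, 38, -28), (-28, 18, 22), (22, 26, -24), (-24, 22, 24), … (8 more)
cycles differ ⇒ inequivalent

no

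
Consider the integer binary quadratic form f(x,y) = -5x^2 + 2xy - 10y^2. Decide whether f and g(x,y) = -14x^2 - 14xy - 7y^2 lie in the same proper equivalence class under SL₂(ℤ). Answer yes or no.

D₁ = -196, D₂ = -196
f is negative-definite; reduce −f:
−f: reduced (well bottom): (5,-2,10) with a≤c, −a<b≤a
flip sign back: reduced form of f is (-5,2,-10)
g is negative-definite; reduce −g:
−g: flip: (14,14,7)→(7,-14,14)
−g: translate: b→0 (≡-14 mod 14), so (7,-14,14)→(7,0,7)
−g: reduced (well bottom): (7,0,7) with a≤c, −a<b≤a
flip sign back: reduced form of g is (-7,0,-7)
reduced forms (-5, 2, -10) vs (-7, 0, -7) ⇒ inequivalent

no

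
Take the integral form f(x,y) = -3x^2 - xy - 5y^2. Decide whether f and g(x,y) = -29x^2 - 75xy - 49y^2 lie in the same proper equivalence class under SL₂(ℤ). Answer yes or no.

D₁ = -59, D₂ = -59
f is negative-definite; reduce −f:
−f: reduced (well bottom): (3,1,5) with a≤c, −a<b≤a
flip sign back: reduced form of f is (-3,-1,-5)
g is negative-definite; reduce −g:
−g: translate: b→17 (≡75 mod 58), so (29,75,49)→(29,17,3)
−g: flip: (29,17,3)→(3,-17,29)
−g: translate: b→1 (≡-17 mod 6), so (3,-17,29)→(3,1,5)
−g: reduced (well bottom): (3,1,5) with a≤c, −a<b≤a
flip sign back: reduced form of g is (-3,-1,-5)
reduced forms (-3, -1, -5) vs (-3, -1, -5) ⇒ equivalent

yes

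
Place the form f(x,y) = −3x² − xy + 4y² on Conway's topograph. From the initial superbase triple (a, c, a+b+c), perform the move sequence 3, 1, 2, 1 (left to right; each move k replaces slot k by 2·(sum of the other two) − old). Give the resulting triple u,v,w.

start (-3,4,0) = (f(1,0),f(0,1),f(1,1))
replace slot 3: 2·((-3)+4) − 0 = 2 → (-3,4,2)
replace slot 1: 2·(4+2) − (-3) = 15 → (15,4,2)
replace slot 2: 2·(15+2) − 4 = 30 → (15,30,2)
replace slot 1: 2·(30+2) − 15 = 49 → (49,30,2)

49,30,2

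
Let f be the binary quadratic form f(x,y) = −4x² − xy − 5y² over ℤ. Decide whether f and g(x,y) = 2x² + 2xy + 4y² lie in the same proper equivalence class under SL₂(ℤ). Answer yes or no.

D₁ = -79, D₂ = -28
discriminants differ ⇒ not SL₂(ℤ)-equivalent

no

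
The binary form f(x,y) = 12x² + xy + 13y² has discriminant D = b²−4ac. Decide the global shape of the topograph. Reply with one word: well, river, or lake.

D = b²−4ac = 1² − 4·12·13 = -623
D < 0 ⇒ definite ⇒ every region one sign ⇒ single well

well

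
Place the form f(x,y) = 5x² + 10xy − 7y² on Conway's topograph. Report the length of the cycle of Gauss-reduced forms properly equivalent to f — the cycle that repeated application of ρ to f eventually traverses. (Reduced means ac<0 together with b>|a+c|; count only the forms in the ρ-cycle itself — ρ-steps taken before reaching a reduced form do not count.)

D = 240, ⌊√D⌋ = 15
river: ρ → (-7,4,8)
river: ρ → (8,12,-3)
river: ρ → (-3,12,8)
river: ρ → (8,4,-7)
river: ρ → (-7,10,5)
river: ρ → (5,10,-7)
ρ-cycle length = 6 (tail of 0 descent steps not counted)

6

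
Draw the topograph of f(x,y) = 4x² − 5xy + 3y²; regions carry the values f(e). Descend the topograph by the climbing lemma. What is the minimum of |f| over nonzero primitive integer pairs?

translate: b→3 (≡-5 mod 8), so (4,-5,3)→(4,3,2)
flip: (4,3,2)→(2,-3,4)
translate: b→1 (≡-3 mod 4), so (2,-3,4)→(2,1,3)
reduced (well bottom): (2,1,3) with a≤c, −a<b≤a
well minimum = a = 2

2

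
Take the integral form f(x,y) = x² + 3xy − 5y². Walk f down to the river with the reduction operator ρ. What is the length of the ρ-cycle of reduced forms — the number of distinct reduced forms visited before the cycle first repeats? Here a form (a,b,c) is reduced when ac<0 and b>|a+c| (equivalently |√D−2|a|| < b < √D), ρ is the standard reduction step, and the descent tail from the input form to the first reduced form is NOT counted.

D = 29, ⌊√D⌋ = 5
descent: ρ → (-5,-3,1)
descent: ρ → (1,5,-1)  [lands on river]
river: ρ → (-1,5,1)
ρ-cycle length = 2 (tail of 2 descent steps not counted)

2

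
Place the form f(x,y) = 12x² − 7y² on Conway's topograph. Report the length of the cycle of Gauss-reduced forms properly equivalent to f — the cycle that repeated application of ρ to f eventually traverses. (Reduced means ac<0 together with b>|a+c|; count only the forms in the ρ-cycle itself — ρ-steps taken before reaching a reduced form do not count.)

D = 336, ⌊√D⌋ = 18
descent: ρ → (-7,14,5)  [lands on river]
river: ρ → (5,16,-4)
river: ρ → (-4,16,5)
river: ρ → (5,14,-7)
ρ-cycle length = 4 (tail of 1 descent step not counted)

4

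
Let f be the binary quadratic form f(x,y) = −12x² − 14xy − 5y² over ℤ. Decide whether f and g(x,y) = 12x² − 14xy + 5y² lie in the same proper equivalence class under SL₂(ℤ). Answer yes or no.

D₁ = -44, D₂ = -44
f is negative-definite; reduce −f:
−f: translate: b→-10 (≡14 mod 24), so (12,14,5)→(12,-10,3)
−f: flip: (12,-10,3)→(3,10,12)
−f: translate: b→-2 (≡10 mod 6), so (3,10,12)→(3,-2,4)
−f: reduced (well bottom): (3,-2,4) with a≤c, −a<b≤a
flip sign back: reduced form of f is (-3,2,-4)
g: translate: b→10 (≡-14 mod 24), so (12,-14,5)→(12,10,3)
g: flip: (12,10,3)→(3,-10,12)
g: translate: b→2 (≡-10 mod 6), so (3,-10,12)→(3,2,4)
g: reduced (well bottom): (3,2,4) with a≤c, −a<b≤a
reduced forms (-3, 2, -4) vs (3, 2, 4) ⇒ inequivalent

no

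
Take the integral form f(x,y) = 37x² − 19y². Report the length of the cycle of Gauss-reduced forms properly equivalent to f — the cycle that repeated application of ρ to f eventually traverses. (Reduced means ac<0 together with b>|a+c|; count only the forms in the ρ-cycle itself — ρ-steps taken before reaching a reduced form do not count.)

D = 2812, ⌊√D⌋ = 53
descent: ρ → (-19,38,18)  [lands on river]
river: ρ → (18,34,-23)
river: ρ → (-23,12,29)
river: ρ → (29,46,-6)
river: ρ → (-6,50,13)
river: ρ → (13,28,-39)
river: ρ → (-39,50,2)
river: ρ → (2,50,-39)
river: ρ → (-39,28,13)
river: ρ → (13,50,-6)
river: ρ → (-6,46,29)
river: ρ → (29,12,-23)
river: ρ → (-23,34,18)
river: ρ → (18,38,-19)
ρ-cycle length = 14 (tail of 1 descent step not counted)

14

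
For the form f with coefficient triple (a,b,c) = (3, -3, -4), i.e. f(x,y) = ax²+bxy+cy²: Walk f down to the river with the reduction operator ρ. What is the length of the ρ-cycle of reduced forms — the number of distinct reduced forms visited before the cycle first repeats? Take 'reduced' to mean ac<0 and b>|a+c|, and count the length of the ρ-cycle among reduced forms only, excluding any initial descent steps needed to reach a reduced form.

D = 57, ⌊√D⌋ = 7
descent: ρ → (-4,3,3)  [lands on river]
river: ρ → (3,3,-4)
river: ρ → (-4,5,2)
river: ρ → (2,7,-1)
river: ρ → (-1,7,2)
river: ρ → (2,5,-4)
ρ-cycle length = 6 (tail of 1 descent step not counted)

6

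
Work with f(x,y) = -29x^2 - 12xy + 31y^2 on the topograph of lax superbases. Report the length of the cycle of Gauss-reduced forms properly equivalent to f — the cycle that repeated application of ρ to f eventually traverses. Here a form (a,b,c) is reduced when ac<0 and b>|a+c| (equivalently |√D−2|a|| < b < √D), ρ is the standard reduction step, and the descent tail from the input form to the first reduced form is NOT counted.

D = 3740, ⌊√D⌋ = 61
descent: ρ → (31,12,-29)  [lands on river]
river: ρ → (-29,46,14)
river: ρ → (14,38,-41)
river: ρ → (-41,44,11)
river: ρ → (11,44,-41)
river: ρ → (-41,38,14)
river: ρ → (14,46,-29)
river: ρ → (-29,12,31)
river: ρ → (31,50,-10)
river: ρ → (-10,50,31)
ρ-cycle length = 10 (tail of 1 descent step not counted)

10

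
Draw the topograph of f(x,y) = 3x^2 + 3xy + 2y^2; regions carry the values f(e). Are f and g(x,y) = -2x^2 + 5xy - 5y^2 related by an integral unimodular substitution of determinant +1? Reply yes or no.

D₁ = -15, D₂ = -15
f: flip: (3,3,2)→(2,-3,3)
f: translate: b→1 (≡-3 mod 4), so (2,-3,3)→(2,1,2)
f: reduced (well bottom): (2,1,2) with a≤c, −a<b≤a
g is negative-definite; reduce −g:
−g: translate: b→-1 (≡-5 mod 4), so (2,-5,5)→(2,-1,2)
−g: flip: (2,-1,2)→(2,1,2)
−g: reduced (well bottom): (2,1,2) with a≤c, −a<b≤a
flip sign back: reduced form of g is (-2,-1,-2)
reduced forms (2, 1, 2) vs (-2, -1, -2) ⇒ inequivalent

no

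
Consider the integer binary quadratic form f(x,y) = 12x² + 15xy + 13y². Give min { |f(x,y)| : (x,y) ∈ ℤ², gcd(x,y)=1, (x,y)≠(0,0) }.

translate: b→-9 (≡15 mod 24), so (12,15,13)→(12,-9,10)
flip: (12,-9,10)→(10,9,12)
reduced (well bottom): (10,9,12) with a≤c, −a<b≤a
well minimum = a = 10

10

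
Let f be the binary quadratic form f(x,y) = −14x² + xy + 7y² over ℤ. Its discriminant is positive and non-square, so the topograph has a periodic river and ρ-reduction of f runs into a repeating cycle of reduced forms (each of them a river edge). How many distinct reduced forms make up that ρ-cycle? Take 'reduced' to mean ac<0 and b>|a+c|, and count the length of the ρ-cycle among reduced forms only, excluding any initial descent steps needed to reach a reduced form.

D = 393, ⌊√D⌋ = 19
descent: ρ → (7,13,-8)  [lands on river]
river: ρ → (-8,19,1)
river: ρ → (1,19,-8)
river: ρ → (-8,13,7)
river: ρ → (7,15,-6)
river: ρ → (-6,9,13)
river: ρ → (13,17,-2)
river: ρ → (-2,19,4)
river: ρ → (4,13,-14)
river: ρ → (-14,15,3)
river: ρ → (3,15,-14)
river: ρ → (-14,13,4)
river: ρ → (4,19,-2)
river: ρ → (-2,17,13)
river: ρ → (13,9,-6)
river: ρ → (-6,15,7)
ρ-cycle length = 16 (tail of 1 descent step not counted)

16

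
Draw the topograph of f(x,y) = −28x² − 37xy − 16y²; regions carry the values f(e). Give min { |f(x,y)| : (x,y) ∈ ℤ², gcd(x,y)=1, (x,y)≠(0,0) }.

translate: b→-19 (≡37 mod 56), so (28,37,16)→(28,-19,7)
flip: (28,-19,7)→(7,19,28)
translate: b→5 (≡19 mod 14), so (7,19,28)→(7,5,16)
reduced (well bottom): (7,5,16) with a≤c, −a<b≤a
well minimum |f| = |-7| = 7 (negative-definite)

7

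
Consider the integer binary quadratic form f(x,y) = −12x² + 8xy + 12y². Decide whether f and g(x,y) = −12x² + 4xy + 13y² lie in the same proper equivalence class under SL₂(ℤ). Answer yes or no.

D₁ = 640, D₂ = 640
river cycle of f (length 6): (12, 16, -8), (-8, 16, 12), (12, 8, -12), (-12, 16, 8), (8, 16, -12), (-12, 8, 12)
river cycle of g (length 8): (13, 22, -3), (-3, 20, 20), (20, 20, -3), (-3, 22, 13), (13, 4, -12), (-12, 20, 5), (5, 20, -12), (-12, 4, 13)
cycles differ ⇒ inequivalent

no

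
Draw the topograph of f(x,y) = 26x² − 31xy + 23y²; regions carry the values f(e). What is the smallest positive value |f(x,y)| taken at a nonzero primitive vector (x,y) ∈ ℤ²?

translate: b→21 (≡-31 mod 52), so (26,-31,23)→(26,21,18)
flip: (26,21,18)→(18,-21,26)
translate: b→15 (≡-21 mod 36), so (18,-21,26)→(18,15,23)
reduced (well bottom): (18,15,23) with a≤c, −a<b≤a
well minimum = a = 18

18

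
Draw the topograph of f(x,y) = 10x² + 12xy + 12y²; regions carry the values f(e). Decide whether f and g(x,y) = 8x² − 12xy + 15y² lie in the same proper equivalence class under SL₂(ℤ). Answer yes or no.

D₁ = -336, D₂ = -336
f: translate: b→-8 (≡12 mod 20), so (10,12,12)→(10,-8,10)
f: flip: (10,-8,10)→(10,8,10)
f: reduced (well bottom): (10,8,10) with a≤c, −a<b≤a
g: translate: b→4 (≡-12 mod 16), so (8,-12,15)→(8,4,11)
g: reduced (well bottom): (8,4,11) with a≤c, −a<b≤a
reduced forms (10, 8, 10) vs (8, 4, 11) ⇒ inequivalent

no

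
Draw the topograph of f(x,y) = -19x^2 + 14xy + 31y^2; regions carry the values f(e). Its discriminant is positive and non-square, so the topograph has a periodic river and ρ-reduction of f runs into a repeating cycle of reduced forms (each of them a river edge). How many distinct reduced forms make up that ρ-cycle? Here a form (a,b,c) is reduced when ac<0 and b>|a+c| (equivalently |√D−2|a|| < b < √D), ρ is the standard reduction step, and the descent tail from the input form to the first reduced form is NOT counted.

D = 2552, ⌊√D⌋ = 50
river: ρ → (31,48,-2)
river: ρ → (-2,48,31)
river: ρ → (31,14,-19)
river: ρ → (-19,24,26)
river: ρ → (26,28,-17)
river: ρ → (-17,40,14)
river: ρ → (14,44,-11)
river: ρ → (-11,44,14)
river: ρ → (14,40,-17)
river: ρ → (-17,28,26)
river: ρ → (26,24,-19)
river: ρ → (-19,14,31)
ρ-cycle length = 12 (tail of 0 descent steps not counted)

12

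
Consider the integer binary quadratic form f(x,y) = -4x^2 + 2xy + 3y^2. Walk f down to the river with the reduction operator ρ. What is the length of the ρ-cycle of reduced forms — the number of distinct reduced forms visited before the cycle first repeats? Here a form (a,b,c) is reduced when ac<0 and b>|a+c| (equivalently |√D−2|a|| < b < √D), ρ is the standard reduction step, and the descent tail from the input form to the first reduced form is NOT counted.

D = 52, ⌊√D⌋ = 7
river: ρ → (3,4,-3)
river: ρ → (-3,2,4)
river: ρ → (4,6,-1)
river: ρ → (-1,6,4)
river: ρ → (4,2,-3)
river: ρ → (-3,4,3)
river: ρ → (3,2,-4)
river: ρ → (-4,6,1)
river: ρ → (1,6,-4)
river: ρ → (-4,2,3)
ρ-cycle length = 10 (tail of 0 descent steps not counted)

10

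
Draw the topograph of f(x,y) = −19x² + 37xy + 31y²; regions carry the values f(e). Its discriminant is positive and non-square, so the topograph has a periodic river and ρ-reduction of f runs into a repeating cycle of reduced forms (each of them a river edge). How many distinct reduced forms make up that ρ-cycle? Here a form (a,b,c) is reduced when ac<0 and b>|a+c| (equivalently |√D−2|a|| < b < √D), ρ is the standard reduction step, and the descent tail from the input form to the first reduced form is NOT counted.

D = 3725, ⌊√D⌋ = 61
river: ρ → (31,25,-25)
river: ρ → (-25,25,31)
river: ρ → (31,37,-19)
river: ρ → (-19,39,29)
river: ρ → (29,19,-29)
river: ρ → (-29,39,19)
river: ρ → (19,37,-31)
river: ρ → (-31,25,25)
river: ρ → (25,25,-31)
river: ρ → (-31,37,19)
river: ρ → (19,39,-29)
river: ρ → (-29,19,29)
river: ρ → (29,39,-19)
river: ρ → (-19,37,31)
ρ-cycle length = 14 (tail of 0 descent steps not counted)

14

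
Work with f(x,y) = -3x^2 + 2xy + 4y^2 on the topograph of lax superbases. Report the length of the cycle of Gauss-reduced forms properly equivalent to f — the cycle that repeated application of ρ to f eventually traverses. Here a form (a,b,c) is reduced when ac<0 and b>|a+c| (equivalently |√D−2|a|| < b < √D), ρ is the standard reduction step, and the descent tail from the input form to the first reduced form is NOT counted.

D = 52, ⌊√D⌋ = 7
river: ρ → (4,6,-1)
river: ρ → (-1,6,4)
river: ρ → (4,2,-3)
river: ρ → (-3,4,3)
river: ρ → (3,2,-4)
river: ρ → (-4,6,1)
river: ρ → (1,6,-4)
river: ρ → (-4,2,3)
river: ρ → (3,4,-3)
river: ρ → (-3,2,4)
ρ-cycle length = 10 (tail of 0 descent steps not counted)

10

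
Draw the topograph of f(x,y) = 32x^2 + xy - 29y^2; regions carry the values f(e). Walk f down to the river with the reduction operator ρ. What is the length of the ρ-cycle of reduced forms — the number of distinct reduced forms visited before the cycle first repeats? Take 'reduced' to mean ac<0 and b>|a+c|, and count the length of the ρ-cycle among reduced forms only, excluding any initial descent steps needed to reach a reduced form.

D = 3713, ⌊√D⌋ = 60
descent: ρ → (-29,57,4)  [lands on river]
river: ρ → (4,55,-43)
river: ρ → (-43,31,16)
river: ρ → (16,33,-41)
river: ρ → (-41,49,8)
river: ρ → (8,47,-47)
river: ρ → (-47,47,8)
river: ρ → (8,49,-41)
river: ρ → (-41,33,16)
river: ρ → (16,31,-43)
river: ρ → (-43,55,4)
river: ρ → (4,57,-29)
river: ρ → (-29,59,2)
river: ρ → (2,57,-58)
river: ρ → (-58,59,1)
river: ρ → (1,59,-58)
river: ρ → (-58,57,2)
river: ρ → (2,59,-29)
ρ-cycle length = 18 (tail of 1 descent step not counted)

18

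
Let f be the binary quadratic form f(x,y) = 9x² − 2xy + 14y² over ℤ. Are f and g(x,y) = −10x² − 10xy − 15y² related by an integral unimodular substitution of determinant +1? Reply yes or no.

D₁ = -500, D₂ = -500
f: reduced (well bottom): (9,-2,14) with a≤c, −a<b≤a
g is negative-definite; reduce −g:
−g: reduced (well bottom): (10,10,15) with a≤c, −a<b≤a
flip sign back: reduced form of g is (-10,-10,-15)
reduced forms (9, -2, 14) vs (-10, -10, -15) ⇒ inequivalent

no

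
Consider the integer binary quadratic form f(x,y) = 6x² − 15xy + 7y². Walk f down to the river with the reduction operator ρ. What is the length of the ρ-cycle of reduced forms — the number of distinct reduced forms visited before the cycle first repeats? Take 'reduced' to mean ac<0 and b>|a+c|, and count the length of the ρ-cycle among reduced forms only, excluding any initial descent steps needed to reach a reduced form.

D = 57, ⌊√D⌋ = 7
descent: ρ → (7,1,-2)
descent: ρ → (-2,7,1)  [lands on river]
river: ρ → (1,7,-2)
river: ρ → (-2,5,4)
river: ρ → (4,3,-3)
river: ρ → (-3,3,4)
river: ρ → (4,5,-2)
ρ-cycle length = 6 (tail of 2 descent steps not counted)

6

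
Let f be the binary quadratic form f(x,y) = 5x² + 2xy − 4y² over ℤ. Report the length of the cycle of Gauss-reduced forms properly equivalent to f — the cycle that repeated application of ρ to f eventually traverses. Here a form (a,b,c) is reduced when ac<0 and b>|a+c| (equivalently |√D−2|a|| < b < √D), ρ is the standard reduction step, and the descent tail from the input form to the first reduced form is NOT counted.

D = 84, ⌊√D⌋ = 9
river: ρ → (-4,6,3)
river: ρ → (3,6,-4)
river: ρ → (-4,2,5)
river: ρ → (5,8,-1)
river: ρ → (-1,8,5)
river: ρ → (5,2,-4)
ρ-cycle length = 6 (tail of 0 descent steps not counted)

6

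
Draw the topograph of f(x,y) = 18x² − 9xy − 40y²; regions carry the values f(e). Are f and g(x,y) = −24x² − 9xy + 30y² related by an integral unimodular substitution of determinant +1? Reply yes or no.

D₁ = 2961, D₂ = 2961
river cycle of f (length 14): (18, 27, -31), (-31, 35, 14), (14, 49, -10), (-10, 51, 9), (9, 39, -40), (-40, 41, 8), (8, 39, -45), (-45, 51, 2), (2, 53, -19), (-19, 23, 32), … (4 more)
river cycle of g (length 16): (30, 9, -24), (-24, 39, 15), (15, 51, -6), (-6, 45, 39), (39, 33, -12), (-12, 39, 30), (30, 21, -21), (-21, 21, 30), (30, 39, -12), (-12, 33, 39), … (6 more)
cycles differ ⇒ inequivalent

no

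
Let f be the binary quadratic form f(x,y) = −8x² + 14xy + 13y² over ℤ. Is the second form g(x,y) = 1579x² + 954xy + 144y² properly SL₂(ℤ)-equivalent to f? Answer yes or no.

D₁ = 612, D₂ = 612
river cycle of f (length 8): (13, 12, -9), (-9, 24, 1), (1, 24, -9), (-9, 12, 13), (13, 14, -8), (-8, 18, 9), (9, 18, -8), (-8, 14, 13)
river cycle of g (length 8): (13, 12, -9), (-9, 24, 1), (1, 24, -9), (-9, 12, 13), (13, 14, -8), (-8, 18, 9), (9, 18, -8), (-8, 14, 13)
cycles coincide ⇒ equivalent

yes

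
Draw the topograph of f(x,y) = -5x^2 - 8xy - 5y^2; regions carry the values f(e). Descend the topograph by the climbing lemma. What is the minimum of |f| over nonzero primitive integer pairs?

translate: b→-2 (≡8 mod 10), so (5,8,5)→(5,-2,2)
flip: (5,-2,2)→(2,2,5)
reduced (well bottom): (2,2,5) with a≤c, −a<b≤a
well minimum |f| = |-2| = 2 (negative-definite)

2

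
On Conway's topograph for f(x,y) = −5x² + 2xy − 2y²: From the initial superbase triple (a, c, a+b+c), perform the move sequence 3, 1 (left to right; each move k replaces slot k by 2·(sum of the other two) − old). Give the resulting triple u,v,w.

start (-5,-2,-5) = (f(1,0),f(0,1),f(1,1))
replace slot 3: 2·((-5)+(-2)) − (-5) = -9 → (-5,-2,-9)
replace slot 1: 2·((-2)+(-9)) − (-5) = -17 → (-17,-2,-9)

-17,-2,-9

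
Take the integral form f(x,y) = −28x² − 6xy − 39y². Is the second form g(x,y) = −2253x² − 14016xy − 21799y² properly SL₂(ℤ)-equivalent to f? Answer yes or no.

D₁ = -4332, D₂ = -4332
f is negative-definite; reduce −f:
−f: reduced (well bottom): (28,6,39) with a≤c, −a<b≤a
flip sign back: reduced form of f is (-28,-6,-39)
g is negative-definite; reduce −g:
−g: translate: b→498 (≡14016 mod 4506), so (2253,14016,21799)→(2253,498,28)
−g: flip: (2253,498,28)→(28,-498,2253)
−g: translate: b→6 (≡-498 mod 56), so (28,-498,2253)→(28,6,39)
−g: reduced (well bottom): (28,6,39) with a≤c, −a<b≤a
flip sign back: reduced form of g is (-28,-6,-39)
reduced forms (-28, -6, -39) vs (-28, -6, -39) ⇒ equivalent

yes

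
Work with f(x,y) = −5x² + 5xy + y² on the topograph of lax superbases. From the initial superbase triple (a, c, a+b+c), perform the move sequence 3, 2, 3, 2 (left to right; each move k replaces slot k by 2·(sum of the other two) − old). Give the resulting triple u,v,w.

start (-5,1,1) = (f(1,0),f(0,1),f(1,1))
replace slot 3: 2·((-5)+1) − 1 = -9 → (-5,1,-9)
replace slot 2: 2·((-5)+(-9)) − 1 = -29 → (-5,-29,-9)
replace slot 3: 2·((-5)+(-29)) − (-9) = -59 → (-5,-29,-59)
replace slot 2: 2·((-5)+(-59)) − (-29) = -99 → (-5,-99,-59)

-5,-99,-59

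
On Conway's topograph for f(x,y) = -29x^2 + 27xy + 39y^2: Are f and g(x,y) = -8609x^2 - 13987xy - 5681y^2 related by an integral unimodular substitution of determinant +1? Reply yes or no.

D₁ = 5253, D₂ = 5253
river cycle of f (length 14): (39, 51, -17), (-17, 51, 39), (39, 27, -29), (-29, 31, 37), (37, 43, -23), (-23, 49, 31), (31, 13, -41), (-41, 69, 3), (3, 69, -41), (-41, 13, 31), … (4 more)
river cycle of g (length 14): (-29, 27, 39), (39, 51, -17), (-17, 51, 39), (39, 27, -29), (-29, 31, 37), (37, 43, -23), (-23, 49, 31), (31, 13, -41), (-41, 69, 3), (3, 69, -41), … (4 more)
cycles coincide ⇒ equivalent

yes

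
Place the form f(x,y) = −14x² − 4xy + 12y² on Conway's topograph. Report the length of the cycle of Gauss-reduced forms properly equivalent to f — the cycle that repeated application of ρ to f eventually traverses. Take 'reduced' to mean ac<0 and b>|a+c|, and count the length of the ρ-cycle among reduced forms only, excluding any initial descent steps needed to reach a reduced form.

D = 688, ⌊√D⌋ = 26
descent: ρ → (12,4,-14)  [lands on river]
river: ρ → (-14,24,2)
river: ρ → (2,24,-14)
river: ρ → (-14,4,12)
river: ρ → (12,20,-6)
river: ρ → (-6,16,18)
river: ρ → (18,20,-4)
river: ρ → (-4,20,18)
river: ρ → (18,16,-6)
river: ρ → (-6,20,12)
ρ-cycle length = 10 (tail of 1 descent step not counted)

10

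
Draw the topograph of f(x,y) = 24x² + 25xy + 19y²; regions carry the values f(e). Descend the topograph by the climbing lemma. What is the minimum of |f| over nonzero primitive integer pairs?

translate: b→-23 (≡25 mod 48), so (24,25,19)→(24,-23,18)
flip: (24,-23,18)→(18,23,24)
translate: b→-13 (≡23 mod 36), so (18,23,24)→(18,-13,19)
reduced (well bottom): (18,-13,19) with a≤c, −a<b≤a
well minimum = a = 18

18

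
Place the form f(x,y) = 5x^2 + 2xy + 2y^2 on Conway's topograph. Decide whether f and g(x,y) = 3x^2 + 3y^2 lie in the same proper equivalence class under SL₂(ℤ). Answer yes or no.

D₁ = -36, D₂ = -36
f: flip: (5,2,2)→(2,-2,5)
f: translate: b→2 (≡-2 mod 4), so (2,-2,5)→(2,2,5)
f: reduced (well bottom): (2,2,5) with a≤c, −a<b≤a
g: reduced (well bottom): (3,0,3) with a≤c, −a<b≤a
reduced forms (2, 2, 5) vs (3, 0, 3) ⇒ inequivalent

no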